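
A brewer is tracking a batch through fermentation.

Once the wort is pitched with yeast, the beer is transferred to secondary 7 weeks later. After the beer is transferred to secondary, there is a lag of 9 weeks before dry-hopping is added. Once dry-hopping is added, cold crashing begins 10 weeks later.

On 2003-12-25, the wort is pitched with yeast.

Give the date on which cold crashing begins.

2004-06-24

The wort is pitched with yeast: Dec 25, 2003.
The beer is transferred to secondary: Dec 25, 2003 + 7 weeks = Feb 12, 2004.
Dry-hopping is added: Feb 12, 2004 + 9 weeks = Apr 15, 2004.
Cold crashing begins: Apr 15, 2004 + 10 weeks = Jun 24, 2004.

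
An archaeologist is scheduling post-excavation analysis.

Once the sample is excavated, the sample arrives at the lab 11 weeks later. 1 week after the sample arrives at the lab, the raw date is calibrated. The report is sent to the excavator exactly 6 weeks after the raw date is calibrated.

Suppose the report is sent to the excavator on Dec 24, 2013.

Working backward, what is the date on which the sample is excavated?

Aug 20, 2013

The report is sent to the excavator: Dec 24, 2013.
The raw date is calibrated: Dec 24, 2013 − 6 weeks = Nov 12, 2013.
The sample arrives at the lab: Nov 12, 2013 − 1 week = Nov 5, 2013.
The sample is excavated: Nov 5, 2013 − 11 weeks = Aug 20, 2013.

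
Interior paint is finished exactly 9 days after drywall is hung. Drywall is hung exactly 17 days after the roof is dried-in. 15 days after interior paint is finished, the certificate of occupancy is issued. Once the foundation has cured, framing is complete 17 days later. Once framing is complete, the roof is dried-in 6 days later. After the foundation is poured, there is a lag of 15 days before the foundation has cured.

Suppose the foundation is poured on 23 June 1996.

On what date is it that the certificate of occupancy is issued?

10 September 1996

The foundation is poured: Jun 23, 1996.
The foundation has cured: Jun 23, 1996 + 15 days = Jul 8, 1996.
Framing is complete: Jul 8, 1996 + 17 days = Jul 25, 1996.
The roof is dried-in: Jul 25, 1996 + 6 days = Jul 31, 1996.
Drywall is hung: Jul 31, 1996 + 17 days = Aug 17, 1996.
Interior paint is finished: Aug 17, 1996 + 9 days = Aug 26, 1996.
The certificate of occupancy is issued: Aug 26, 1996 + 15 days = Sep 10, 1996.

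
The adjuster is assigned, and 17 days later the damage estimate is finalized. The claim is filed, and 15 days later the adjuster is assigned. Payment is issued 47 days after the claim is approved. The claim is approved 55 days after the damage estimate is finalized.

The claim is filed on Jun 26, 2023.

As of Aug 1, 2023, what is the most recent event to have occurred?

The damage estimate is finalized

The claim is filed: Jun 26, 2023.
The adjuster is assigned: Jun 26, 2023 + 15 days = Jul 11, 2023.
The damage estimate is finalized: Jul 11, 2023 + 17 days = Jul 28, 2023.
The claim is approved: Jul 28, 2023 + 55 days = Sep 21, 2023.
Payment is issued: Sep 21, 2023 + 47 days = Nov 7, 2023.
Aug 1, 2023 falls between when the damage estimate is finalized (Jul 28, 2023) and when the claim is approved (Sep 21, 2023).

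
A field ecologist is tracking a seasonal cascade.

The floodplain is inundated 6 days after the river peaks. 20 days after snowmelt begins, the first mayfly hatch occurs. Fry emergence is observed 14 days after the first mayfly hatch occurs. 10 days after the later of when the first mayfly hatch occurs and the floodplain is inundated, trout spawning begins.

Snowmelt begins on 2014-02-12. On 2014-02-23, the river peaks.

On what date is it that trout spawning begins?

Snowmelt begins: Feb 12, 2014.
The first mayfly hatch occurs: Feb 12, 2014 + 20 days = Mar 4, 2014.
The river peaks: Feb 23, 2014.
The floodplain is inundated: Feb 23, 2014 + 6 days = Mar 1, 2014.
Both prerequisites met — the first mayfly hatch occurs (Mar 4, 2014), the floodplain is inundated (Mar 1, 2014); the later is Mar 4, 2014.
Trout spawning begins: Mar 4, 2014 + 10 days = Mar 14, 2014.

2014-03-14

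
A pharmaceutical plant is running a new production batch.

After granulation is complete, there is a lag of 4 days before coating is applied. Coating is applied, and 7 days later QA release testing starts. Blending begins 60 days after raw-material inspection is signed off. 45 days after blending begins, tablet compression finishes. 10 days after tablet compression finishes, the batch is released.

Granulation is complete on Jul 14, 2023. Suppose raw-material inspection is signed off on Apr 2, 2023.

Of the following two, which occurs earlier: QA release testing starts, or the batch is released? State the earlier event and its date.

QA release testing starts — Jul 25, 2023

Granulation is complete: Jul 14, 2023.
Coating is applied: Jul 14, 2023 + 4 days = Jul 18, 2023.
QA release testing starts: Jul 18, 2023 + 7 days = Jul 25, 2023.
Raw-material inspection is signed off: Apr 2, 2023.
Blending begins: Apr 2, 2023 + 60 days = Jun 1, 2023.
Tablet compression finishes: Jun 1, 2023 + 45 days = Jul 16, 2023.
The batch is released: Jul 16, 2023 + 10 days = Jul 26, 2023.
Comparing: QA release testing starts on Jul 25, 2023 vs the batch is released on Jul 26, 2023. Earlier: QA release testing starts.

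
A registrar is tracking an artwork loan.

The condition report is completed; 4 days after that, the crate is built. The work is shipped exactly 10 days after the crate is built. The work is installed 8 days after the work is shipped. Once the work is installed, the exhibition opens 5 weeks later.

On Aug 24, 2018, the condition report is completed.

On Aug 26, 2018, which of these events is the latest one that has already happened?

The condition report is completed: Aug 24, 2018.
The crate is built: Aug 24, 2018 + 4 days = Aug 28, 2018.
The work is shipped: Aug 28, 2018 + 10 days = Sep 7, 2018.
The work is installed: Sep 7, 2018 + 8 days = Sep 15, 2018.
The exhibition opens: Sep 15, 2018 + 5 weeks = Oct 20, 2018.
Aug 26, 2018 falls between when the condition report is completed (Aug 24, 2018) and when the crate is built (Aug 28, 2018).

The condition report is completed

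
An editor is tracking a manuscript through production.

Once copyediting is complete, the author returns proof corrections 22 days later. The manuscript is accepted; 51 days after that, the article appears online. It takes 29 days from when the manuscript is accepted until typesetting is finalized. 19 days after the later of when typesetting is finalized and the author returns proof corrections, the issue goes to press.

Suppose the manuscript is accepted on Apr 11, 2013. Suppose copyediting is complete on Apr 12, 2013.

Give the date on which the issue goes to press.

The manuscript is accepted: Apr 11, 2013.
Typesetting is finalized: Apr 11, 2013 + 29 days = May 10, 2013.
Copyediting is complete: Apr 12, 2013.
The author returns proof corrections: Apr 12, 2013 + 22 days = May 4, 2013.
Both prerequisites met — typesetting is finalized (May 10, 2013), the author returns proof corrections (May 4, 2013); the later is May 10, 2013.
The issue goes to press: May 10, 2013 + 19 days = May 29, 2013.

May 29, 2013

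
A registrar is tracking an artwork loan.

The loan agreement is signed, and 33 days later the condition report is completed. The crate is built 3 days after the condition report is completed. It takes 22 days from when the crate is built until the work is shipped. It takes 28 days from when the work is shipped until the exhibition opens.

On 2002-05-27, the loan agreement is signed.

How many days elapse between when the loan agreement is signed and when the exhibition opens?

Causal path: the loan agreement is signed → the condition report is completed → the crate is built → the work is shipped → the exhibition opens.
Total delay along the path: 33 + 3 + 22 + 28 = 86 days.

86 days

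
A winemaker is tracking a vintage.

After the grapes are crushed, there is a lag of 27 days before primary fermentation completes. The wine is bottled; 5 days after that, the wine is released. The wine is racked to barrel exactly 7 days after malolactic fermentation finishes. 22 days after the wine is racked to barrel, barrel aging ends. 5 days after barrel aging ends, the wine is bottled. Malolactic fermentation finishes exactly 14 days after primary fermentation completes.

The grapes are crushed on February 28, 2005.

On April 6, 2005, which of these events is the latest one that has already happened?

Primary fermentation completes

The grapes are crushed: Feb 28, 2005.
Primary fermentation completes: Feb 28, 2005 + 27 days = Mar 27, 2005.
Malolactic fermentation finishes: Mar 27, 2005 + 14 days = Apr 10, 2005.
The wine is racked to barrel: Apr 10, 2005 + 7 days = Apr 17, 2005.
Barrel aging ends: Apr 17, 2005 + 22 days = May 9, 2005.
The wine is bottled: May 9, 2005 + 5 days = May 14, 2005.
The wine is released: May 14, 2005 + 5 days = May 19, 2005.
Apr 6, 2005 falls between when primary fermentation completes (Mar 27, 2005) and when malolactic fermentation finishes (Apr 10, 2005).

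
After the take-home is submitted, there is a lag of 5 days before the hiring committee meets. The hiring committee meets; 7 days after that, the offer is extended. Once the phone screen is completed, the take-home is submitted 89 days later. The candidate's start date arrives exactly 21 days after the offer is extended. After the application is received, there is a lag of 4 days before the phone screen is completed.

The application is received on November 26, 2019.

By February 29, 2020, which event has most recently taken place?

The application is received: Nov 26, 2019.
The phone screen is completed: Nov 26, 2019 + 4 days = Nov 30, 2019.
The take-home is submitted: Nov 30, 2019 + 89 days = Feb 27, 2020.
The hiring committee meets: Feb 27, 2020 + 5 days = Mar 3, 2020.
The offer is extended: Mar 3, 2020 + 7 days = Mar 10, 2020.
The candidate's start date arrives: Mar 10, 2020 + 21 days = Mar 31, 2020.
Feb 29, 2020 falls between when the take-home is submitted (Feb 27, 2020) and when the hiring committee meets (Mar 3, 2020).

The take-home is submitted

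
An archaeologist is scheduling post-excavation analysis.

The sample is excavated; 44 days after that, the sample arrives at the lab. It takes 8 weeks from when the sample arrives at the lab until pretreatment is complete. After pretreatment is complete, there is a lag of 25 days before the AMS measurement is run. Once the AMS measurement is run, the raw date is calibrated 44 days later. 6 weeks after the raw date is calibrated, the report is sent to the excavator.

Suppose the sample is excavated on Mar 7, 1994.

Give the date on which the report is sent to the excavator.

The sample is excavated: Mar 7, 1994.
The sample arrives at the lab: Mar 7, 1994 + 44 days = Apr 20, 1994.
Pretreatment is complete: Apr 20, 1994 + 8 weeks = Jun 15, 1994.
The AMS measurement is run: Jun 15, 1994 + 25 days = Jul 10, 1994.
The raw date is calibrated: Jul 10, 1994 + 44 days = Aug 23, 1994.
The report is sent to the excavator: Aug 23, 1994 + 6 weeks = Oct 4, 1994.

Oct 4, 1994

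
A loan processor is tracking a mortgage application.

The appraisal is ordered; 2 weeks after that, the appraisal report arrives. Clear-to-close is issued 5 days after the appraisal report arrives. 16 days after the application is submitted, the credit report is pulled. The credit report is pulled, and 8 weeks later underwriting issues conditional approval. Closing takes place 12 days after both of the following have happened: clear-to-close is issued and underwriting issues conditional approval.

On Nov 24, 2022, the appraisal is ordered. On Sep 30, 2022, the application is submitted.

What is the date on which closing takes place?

The appraisal is ordered: Nov 24, 2022.
The appraisal report arrives: Nov 24, 2022 + 2 weeks = Dec 8, 2022.
Clear-to-close is issued: Dec 8, 2022 + 5 days = Dec 13, 2022.
The application is submitted: Sep 30, 2022.
The credit report is pulled: Sep 30, 2022 + 16 days = Oct 16, 2022.
Underwriting issues conditional approval: Oct 16, 2022 + 8 weeks = Dec 11, 2022.
Both prerequisites met — clear-to-close is issued (Dec 13, 2022), underwriting issues conditional approval (Dec 11, 2022); the later is Dec 13, 2022.
Closing takes place: Dec 13, 2022 + 12 days = Dec 25, 2022.

Dec 25, 2022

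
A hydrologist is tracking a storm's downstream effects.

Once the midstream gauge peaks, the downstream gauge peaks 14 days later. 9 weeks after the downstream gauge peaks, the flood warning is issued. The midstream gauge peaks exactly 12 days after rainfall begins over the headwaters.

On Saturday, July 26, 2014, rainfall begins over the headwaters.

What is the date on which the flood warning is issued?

Rainfall begins over the headwaters: Jul 26, 2014.
The midstream gauge peaks: Jul 26, 2014 + 12 days = Aug 7, 2014.
The downstream gauge peaks: Aug 7, 2014 + 14 days = Aug 21, 2014.
The flood warning is issued: Aug 21, 2014 + 9 weeks = Oct 23, 2014.

Thursday, October 23, 2014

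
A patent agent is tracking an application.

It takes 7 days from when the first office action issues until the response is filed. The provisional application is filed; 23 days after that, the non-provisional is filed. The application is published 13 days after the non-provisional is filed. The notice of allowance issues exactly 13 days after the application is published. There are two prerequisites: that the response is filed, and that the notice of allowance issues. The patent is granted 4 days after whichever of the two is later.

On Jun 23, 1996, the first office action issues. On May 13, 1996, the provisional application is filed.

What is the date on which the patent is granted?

The first office action issues: Jun 23, 1996.
The response is filed: Jun 23, 1996 + 7 days = Jun 30, 1996.
The provisional application is filed: May 13, 1996.
The non-provisional is filed: May 13, 1996 + 23 days = Jun 5, 1996.
The application is published: Jun 5, 1996 + 13 days = Jun 18, 1996.
The notice of allowance issues: Jun 18, 1996 + 13 days = Jul 1, 1996.
Both prerequisites met — the response is filed (Jun 30, 1996), the notice of allowance issues (Jul 1, 1996); the later is Jul 1, 1996.
The patent is granted: Jul 1, 1996 + 4 days = Jul 5, 1996.

Jul 5, 1996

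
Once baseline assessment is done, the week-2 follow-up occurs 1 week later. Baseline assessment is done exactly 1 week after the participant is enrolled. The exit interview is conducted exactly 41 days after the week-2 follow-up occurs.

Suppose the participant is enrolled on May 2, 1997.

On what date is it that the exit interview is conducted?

The participant is enrolled: May 2, 1997.
Baseline assessment is done: May 2, 1997 + 1 week = May 9, 1997.
The week-2 follow-up occurs: May 9, 1997 + 1 week = May 16, 1997.
The exit interview is conducted: May 16, 1997 + 41 days = Jun 26, 1997.

June 26, 1997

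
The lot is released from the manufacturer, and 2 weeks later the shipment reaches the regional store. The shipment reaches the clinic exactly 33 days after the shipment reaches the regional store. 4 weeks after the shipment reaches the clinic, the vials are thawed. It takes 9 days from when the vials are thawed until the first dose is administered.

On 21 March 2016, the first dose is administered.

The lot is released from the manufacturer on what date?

The first dose is administered: Mar 21, 2016.
The vials are thawed: Mar 21, 2016 − 9 days = Mar 12, 2016.
The shipment reaches the clinic: Mar 12, 2016 − 4 weeks = Feb 13, 2016.
The shipment reaches the regional store: Feb 13, 2016 − 33 days = Jan 11, 2016.
The lot is released from the manufacturer: Jan 11, 2016 − 2 weeks = Dec 28, 2015.

28 December 2015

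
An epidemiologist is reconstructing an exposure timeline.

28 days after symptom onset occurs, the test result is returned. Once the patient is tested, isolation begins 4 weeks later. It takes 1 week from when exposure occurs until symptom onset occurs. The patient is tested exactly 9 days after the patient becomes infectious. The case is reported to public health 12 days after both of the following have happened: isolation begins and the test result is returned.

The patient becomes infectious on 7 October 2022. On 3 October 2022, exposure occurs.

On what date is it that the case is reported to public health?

25 November 2022

The patient becomes infectious: Oct 7, 2022.
The patient is tested: Oct 7, 2022 + 9 days = Oct 16, 2022.
Isolation begins: Oct 16, 2022 + 4 weeks = Nov 13, 2022.
Exposure occurs: Oct 3, 2022.
Symptom onset occurs: Oct 3, 2022 + 1 week = Oct 10, 2022.
The test result is returned: Oct 10, 2022 + 28 days = Nov 7, 2022.
Both prerequisites met — isolation begins (Nov 13, 2022), the test result is returned (Nov 7, 2022); the later is Nov 13, 2022.
The case is reported to public health: Nov 13, 2022 + 12 days = Nov 25, 2022.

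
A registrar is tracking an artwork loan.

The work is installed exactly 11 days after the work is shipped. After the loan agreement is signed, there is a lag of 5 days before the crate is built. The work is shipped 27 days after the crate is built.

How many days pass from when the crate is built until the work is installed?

Causal path: the crate is built → the work is shipped → the work is installed.
Total delay along the path: 27 + 11 = 38 days.

38 days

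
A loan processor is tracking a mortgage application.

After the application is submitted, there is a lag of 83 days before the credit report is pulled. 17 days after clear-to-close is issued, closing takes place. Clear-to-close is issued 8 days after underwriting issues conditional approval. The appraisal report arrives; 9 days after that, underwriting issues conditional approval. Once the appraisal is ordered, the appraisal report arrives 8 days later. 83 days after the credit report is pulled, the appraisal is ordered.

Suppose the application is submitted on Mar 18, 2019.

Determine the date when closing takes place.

Oct 12, 2019

The application is submitted: Mar 18, 2019.
The credit report is pulled: Mar 18, 2019 + 83 days = Jun 9, 2019.
The appraisal is ordered: Jun 9, 2019 + 83 days = Aug 31, 2019.
The appraisal report arrives: Aug 31, 2019 + 8 days = Sep 8, 2019.
Underwriting issues conditional approval: Sep 8, 2019 + 9 days = Sep 17, 2019.
Clear-to-close is issued: Sep 17, 2019 + 8 days = Sep 25, 2019.
Closing takes place: Sep 25, 2019 + 17 days = Oct 12, 2019.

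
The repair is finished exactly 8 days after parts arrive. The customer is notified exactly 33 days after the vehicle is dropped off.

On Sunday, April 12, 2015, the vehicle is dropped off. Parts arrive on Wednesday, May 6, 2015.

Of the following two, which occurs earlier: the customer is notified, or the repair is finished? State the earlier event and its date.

The repair is finished — Thursday, May 14, 2015

The vehicle is dropped off: Apr 12, 2015.
The customer is notified: Apr 12, 2015 + 33 days = May 15, 2015.
Parts arrive: May 6, 2015.
The repair is finished: May 6, 2015 + 8 days = May 14, 2015.
Comparing: the customer is notified on May 15, 2015 vs the repair is finished on May 14, 2015. Earlier: the repair is finished.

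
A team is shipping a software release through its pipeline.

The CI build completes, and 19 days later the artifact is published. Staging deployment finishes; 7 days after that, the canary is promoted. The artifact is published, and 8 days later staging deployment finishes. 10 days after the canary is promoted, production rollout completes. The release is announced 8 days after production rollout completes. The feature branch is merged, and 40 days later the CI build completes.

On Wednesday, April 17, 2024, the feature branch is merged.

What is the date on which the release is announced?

The feature branch is merged: Apr 17, 2024.
The CI build completes: Apr 17, 2024 + 40 days = May 27, 2024.
The artifact is published: May 27, 2024 + 19 days = Jun 15, 2024.
Staging deployment finishes: Jun 15, 2024 + 8 days = Jun 23, 2024.
The canary is promoted: Jun 23, 2024 + 7 days = Jun 30, 2024.
Production rollout completes: Jun 30, 2024 + 10 days = Jul 10, 2024.
The release is announced: Jul 10, 2024 + 8 days = Jul 18, 2024.

Thursday, July 18, 2024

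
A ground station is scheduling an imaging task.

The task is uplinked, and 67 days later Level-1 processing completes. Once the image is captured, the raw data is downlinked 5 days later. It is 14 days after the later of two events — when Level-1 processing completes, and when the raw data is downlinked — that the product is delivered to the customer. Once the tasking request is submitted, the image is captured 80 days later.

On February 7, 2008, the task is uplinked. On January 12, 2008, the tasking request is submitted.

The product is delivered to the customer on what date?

The task is uplinked: Feb 7, 2008.
Level-1 processing completes: Feb 7, 2008 + 67 days = Apr 14, 2008.
The tasking request is submitted: Jan 12, 2008.
The image is captured: Jan 12, 2008 + 80 days = Apr 1, 2008.
The raw data is downlinked: Apr 1, 2008 + 5 days = Apr 6, 2008.
Both prerequisites met — Level-1 processing completes (Apr 14, 2008), the raw data is downlinked (Apr 6, 2008); the later is Apr 14, 2008.
The product is delivered to the customer: Apr 14, 2008 + 14 days = Apr 28, 2008.

April 28, 2008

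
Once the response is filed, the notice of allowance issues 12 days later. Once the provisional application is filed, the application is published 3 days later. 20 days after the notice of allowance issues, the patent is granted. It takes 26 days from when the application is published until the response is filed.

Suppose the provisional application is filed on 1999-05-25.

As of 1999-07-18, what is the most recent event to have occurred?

The notice of allowance issues

The provisional application is filed: May 25, 1999.
The application is published: May 25, 1999 + 3 days = May 28, 1999.
The response is filed: May 28, 1999 + 26 days = Jun 23, 1999.
The notice of allowance issues: Jun 23, 1999 + 12 days = Jul 5, 1999.
The patent is granted: Jul 5, 1999 + 20 days = Jul 25, 1999.
Jul 18, 1999 falls between when the notice of allowance issues (Jul 5, 1999) and when the patent is granted (Jul 25, 1999).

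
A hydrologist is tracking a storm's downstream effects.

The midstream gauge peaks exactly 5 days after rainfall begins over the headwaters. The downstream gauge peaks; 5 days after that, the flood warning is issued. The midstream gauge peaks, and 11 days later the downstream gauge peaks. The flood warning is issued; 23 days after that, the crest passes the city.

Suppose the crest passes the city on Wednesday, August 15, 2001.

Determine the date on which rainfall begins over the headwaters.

The crest passes the city: Aug 15, 2001.
The flood warning is issued: Aug 15, 2001 − 23 days = Jul 23, 2001.
The downstream gauge peaks: Jul 23, 2001 − 5 days = Jul 18, 2001.
The midstream gauge peaks: Jul 18, 2001 − 11 days = Jul 7, 2001.
Rainfall begins over the headwaters: Jul 7, 2001 − 5 days = Jul 2, 2001.

Monday, July 2, 2001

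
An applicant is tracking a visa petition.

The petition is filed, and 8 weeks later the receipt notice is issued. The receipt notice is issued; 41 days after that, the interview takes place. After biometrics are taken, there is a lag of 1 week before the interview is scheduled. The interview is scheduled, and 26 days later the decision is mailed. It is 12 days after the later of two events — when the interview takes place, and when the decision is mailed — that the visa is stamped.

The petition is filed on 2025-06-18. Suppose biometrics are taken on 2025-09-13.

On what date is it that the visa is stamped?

The petition is filed: Jun 18, 2025.
The receipt notice is issued: Jun 18, 2025 + 8 weeks = Aug 13, 2025.
The interview takes place: Aug 13, 2025 + 41 days = Sep 23, 2025.
Biometrics are taken: Sep 13, 2025.
The interview is scheduled: Sep 13, 2025 + 1 week = Sep 20, 2025.
The decision is mailed: Sep 20, 2025 + 26 days = Oct 16, 2025.
Both prerequisites met — the interview takes place (Sep 23, 2025), the decision is mailed (Oct 16, 2025); the later is Oct 16, 2025.
The visa is stamped: Oct 16, 2025 + 12 days = Oct 28, 2025.

2025-10-28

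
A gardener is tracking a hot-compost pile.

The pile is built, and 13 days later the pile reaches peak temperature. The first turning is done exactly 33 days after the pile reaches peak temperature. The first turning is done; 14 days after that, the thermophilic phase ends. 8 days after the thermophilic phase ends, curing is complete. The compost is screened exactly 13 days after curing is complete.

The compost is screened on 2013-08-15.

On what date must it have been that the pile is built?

2013-05-26

The compost is screened: Aug 15, 2013.
Curing is complete: Aug 15, 2013 − 13 days = Aug 2, 2013.
The thermophilic phase ends: Aug 2, 2013 − 8 days = Jul 25, 2013.
The first turning is done: Jul 25, 2013 − 14 days = Jul 11, 2013.
The pile reaches peak temperature: Jul 11, 2013 − 33 days = Jun 8, 2013.
The pile is built: Jun 8, 2013 − 13 days = May 26, 2013.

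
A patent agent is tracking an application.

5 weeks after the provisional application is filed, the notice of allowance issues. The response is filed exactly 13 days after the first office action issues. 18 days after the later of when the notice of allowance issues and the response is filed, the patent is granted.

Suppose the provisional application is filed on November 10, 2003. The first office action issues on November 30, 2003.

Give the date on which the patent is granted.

January 2, 2004

The provisional application is filed: Nov 10, 2003.
The notice of allowance issues: Nov 10, 2003 + 5 weeks = Dec 15, 2003.
The first office action issues: Nov 30, 2003.
The response is filed: Nov 30, 2003 + 13 days = Dec 13, 2003.
Both prerequisites met — the notice of allowance issues (Dec 15, 2003), the response is filed (Dec 13, 2003); the later is Dec 15, 2003.
The patent is granted: Dec 15, 2003 + 18 days = Jan 2, 2004.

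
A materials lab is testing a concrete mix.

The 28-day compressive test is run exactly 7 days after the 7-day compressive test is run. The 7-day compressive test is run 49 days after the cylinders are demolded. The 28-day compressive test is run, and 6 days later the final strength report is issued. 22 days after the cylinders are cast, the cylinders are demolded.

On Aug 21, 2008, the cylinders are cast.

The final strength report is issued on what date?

Nov 13, 2008

The cylinders are cast: Aug 21, 2008.
The cylinders are demolded: Aug 21, 2008 + 22 days = Sep 12, 2008.
The 7-day compressive test is run: Sep 12, 2008 + 49 days = Oct 31, 2008.
The 28-day compressive test is run: Oct 31, 2008 + 7 days = Nov 7, 2008.
The final strength report is issued: Nov 7, 2008 + 6 days = Nov 13, 2008.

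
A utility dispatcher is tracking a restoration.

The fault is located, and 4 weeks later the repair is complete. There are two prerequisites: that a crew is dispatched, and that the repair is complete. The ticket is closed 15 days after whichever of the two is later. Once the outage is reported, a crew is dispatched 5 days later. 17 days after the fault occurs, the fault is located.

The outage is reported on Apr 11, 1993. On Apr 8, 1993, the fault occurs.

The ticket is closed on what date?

Jun 7, 1993

The outage is reported: Apr 11, 1993.
A crew is dispatched: Apr 11, 1993 + 5 days = Apr 16, 1993.
The fault occurs: Apr 8, 1993.
The fault is located: Apr 8, 1993 + 17 days = Apr 25, 1993.
The repair is complete: Apr 25, 1993 + 4 weeks = May 23, 1993.
Both prerequisites met — a crew is dispatched (Apr 16, 1993), the repair is complete (May 23, 1993); the later is May 23, 1993.
The ticket is closed: May 23, 1993 + 15 days = Jun 7, 1993.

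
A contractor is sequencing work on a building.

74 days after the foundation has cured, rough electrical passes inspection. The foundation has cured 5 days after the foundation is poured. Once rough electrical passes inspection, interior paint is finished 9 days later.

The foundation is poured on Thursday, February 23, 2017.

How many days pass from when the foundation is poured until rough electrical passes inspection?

79 days

Causal path: the foundation is poured → the foundation has cured → rough electrical passes inspection.
Total delay along the path: 5 + 74 = 79 days.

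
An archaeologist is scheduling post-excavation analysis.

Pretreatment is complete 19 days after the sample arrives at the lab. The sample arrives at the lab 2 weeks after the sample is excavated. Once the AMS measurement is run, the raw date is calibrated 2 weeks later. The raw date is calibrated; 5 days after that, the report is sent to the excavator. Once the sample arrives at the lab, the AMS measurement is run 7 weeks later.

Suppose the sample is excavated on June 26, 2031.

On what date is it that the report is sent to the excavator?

The sample is excavated: Jun 26, 2031.
The sample arrives at the lab: Jun 26, 2031 + 2 weeks = Jul 10, 2031.
The AMS measurement is run: Jul 10, 2031 + 7 weeks = Aug 28, 2031.
The raw date is calibrated: Aug 28, 2031 + 2 weeks = Sep 11, 2031.
The report is sent to the excavator: Sep 11, 2031 + 5 days = Sep 16, 2031.

September 16, 2031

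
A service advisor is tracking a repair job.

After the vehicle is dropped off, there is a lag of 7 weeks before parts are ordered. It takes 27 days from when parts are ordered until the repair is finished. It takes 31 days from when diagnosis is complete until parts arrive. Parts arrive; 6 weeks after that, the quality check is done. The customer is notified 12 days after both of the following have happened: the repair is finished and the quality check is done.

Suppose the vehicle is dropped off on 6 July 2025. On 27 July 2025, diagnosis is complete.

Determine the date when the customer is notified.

20 October 2025

The vehicle is dropped off: Jul 6, 2025.
Parts are ordered: Jul 6, 2025 + 7 weeks = Aug 24, 2025.
The repair is finished: Aug 24, 2025 + 27 days = Sep 20, 2025.
Diagnosis is complete: Jul 27, 2025.
Parts arrive: Jul 27, 2025 + 31 days = Aug 27, 2025.
The quality check is done: Aug 27, 2025 + 6 weeks = Oct 8, 2025.
Both prerequisites met — the repair is finished (Sep 20, 2025), the quality check is done (Oct 8, 2025); the later is Oct 8, 2025.
The customer is notified: Oct 8, 2025 + 12 days = Oct 20, 2025.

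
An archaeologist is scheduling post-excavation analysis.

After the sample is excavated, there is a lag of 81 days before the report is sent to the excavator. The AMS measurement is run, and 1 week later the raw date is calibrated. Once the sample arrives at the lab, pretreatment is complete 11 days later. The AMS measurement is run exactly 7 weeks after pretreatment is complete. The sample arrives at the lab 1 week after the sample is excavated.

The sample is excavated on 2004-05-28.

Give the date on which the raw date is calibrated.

2004-08-10

The sample is excavated: May 28, 2004.
The sample arrives at the lab: May 28, 2004 + 1 week = Jun 4, 2004.
Pretreatment is complete: Jun 4, 2004 + 11 days = Jun 15, 2004.
The AMS measurement is run: Jun 15, 2004 + 7 weeks = Aug 3, 2004.
The raw date is calibrated: Aug 3, 2004 + 1 week = Aug 10, 2004.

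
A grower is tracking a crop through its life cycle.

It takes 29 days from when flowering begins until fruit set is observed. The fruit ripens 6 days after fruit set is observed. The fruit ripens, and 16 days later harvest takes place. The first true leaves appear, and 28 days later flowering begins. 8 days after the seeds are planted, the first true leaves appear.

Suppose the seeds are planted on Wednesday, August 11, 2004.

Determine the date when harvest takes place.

The seeds are planted: Aug 11, 2004.
The first true leaves appear: Aug 11, 2004 + 8 days = Aug 19, 2004.
Flowering begins: Aug 19, 2004 + 28 days = Sep 16, 2004.
Fruit set is observed: Sep 16, 2004 + 29 days = Oct 15, 2004.
The fruit ripens: Oct 15, 2004 + 6 days = Oct 21, 2004.
Harvest takes place: Oct 21, 2004 + 16 days = Nov 6, 2004.

Saturday, November 6, 2004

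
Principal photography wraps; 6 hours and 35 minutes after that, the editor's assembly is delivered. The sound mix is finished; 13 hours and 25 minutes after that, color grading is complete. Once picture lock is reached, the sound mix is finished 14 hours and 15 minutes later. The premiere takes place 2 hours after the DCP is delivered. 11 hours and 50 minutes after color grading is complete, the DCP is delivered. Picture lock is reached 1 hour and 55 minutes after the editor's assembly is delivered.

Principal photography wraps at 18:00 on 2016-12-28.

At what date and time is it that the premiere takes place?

Principal photography wraps: 18:00 Dec 28, 2016.
The editor's assembly is delivered: 18:00 Dec 28, 2016 + 6h35m = 00:35 Dec 29, 2016.
Picture lock is reached: 00:35 Dec 29, 2016 + 1h55m = 02:30 Dec 29, 2016.
The sound mix is finished: 02:30 Dec 29, 2016 + 14h15m = 16:45 Dec 29, 2016.
Color grading is complete: 16:45 Dec 29, 2016 + 13h25m = 06:10 Dec 30, 2016.
The DCP is delivered: 06:10 Dec 30, 2016 + 11h50m = 18:00 Dec 30, 2016.
The premiere takes place: 18:00 Dec 30, 2016 + 2h = 20:00 Dec 30, 2016.

20:00 on 2016-12-30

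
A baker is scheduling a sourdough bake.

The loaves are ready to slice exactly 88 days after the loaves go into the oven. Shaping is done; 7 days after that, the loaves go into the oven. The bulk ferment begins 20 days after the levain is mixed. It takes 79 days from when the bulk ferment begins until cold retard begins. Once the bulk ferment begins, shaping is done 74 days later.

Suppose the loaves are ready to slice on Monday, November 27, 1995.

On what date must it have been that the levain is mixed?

Monday, May 22, 1995

The loaves are ready to slice: Nov 27, 1995.
The loaves go into the oven: Nov 27, 1995 − 88 days = Aug 31, 1995.
Shaping is done: Aug 31, 1995 − 7 days = Aug 24, 1995.
The bulk ferment begins: Aug 24, 1995 − 74 days = Jun 11, 1995.
The levain is mixed: Jun 11, 1995 − 20 days = May 22, 1995.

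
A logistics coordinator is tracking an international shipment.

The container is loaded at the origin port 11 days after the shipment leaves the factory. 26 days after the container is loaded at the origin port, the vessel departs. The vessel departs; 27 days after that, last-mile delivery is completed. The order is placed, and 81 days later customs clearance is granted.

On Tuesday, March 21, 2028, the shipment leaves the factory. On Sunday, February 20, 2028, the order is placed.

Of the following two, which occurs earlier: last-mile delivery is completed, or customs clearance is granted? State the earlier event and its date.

The shipment leaves the factory: Mar 21, 2028.
The container is loaded at the origin port: Mar 21, 2028 + 11 days = Apr 1, 2028.
The vessel departs: Apr 1, 2028 + 26 days = Apr 27, 2028.
Last-mile delivery is completed: Apr 27, 2028 + 27 days = May 24, 2028.
The order is placed: Feb 20, 2028.
Customs clearance is granted: Feb 20, 2028 + 81 days = May 11, 2028.
Comparing: last-mile delivery is completed on May 24, 2028 vs customs clearance is granted on May 11, 2028. Earlier: customs clearance is granted.

Customs clearance is granted — Thursday, May 11, 2028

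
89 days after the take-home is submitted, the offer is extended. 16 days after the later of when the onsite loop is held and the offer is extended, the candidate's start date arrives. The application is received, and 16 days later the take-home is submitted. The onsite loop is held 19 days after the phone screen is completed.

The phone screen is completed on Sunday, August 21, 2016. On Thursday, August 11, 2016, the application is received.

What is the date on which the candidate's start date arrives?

Saturday, December 10, 2016

The phone screen is completed: Aug 21, 2016.
The onsite loop is held: Aug 21, 2016 + 19 days = Sep 9, 2016.
The application is received: Aug 11, 2016.
The take-home is submitted: Aug 11, 2016 + 16 days = Aug 27, 2016.
The offer is extended: Aug 27, 2016 + 89 days = Nov 24, 2016.
Both prerequisites met — the onsite loop is held (Sep 9, 2016), the offer is extended (Nov 24, 2016); the later is Nov 24, 2016.
The candidate's start date arrives: Nov 24, 2016 + 16 days = Dec 10, 2016.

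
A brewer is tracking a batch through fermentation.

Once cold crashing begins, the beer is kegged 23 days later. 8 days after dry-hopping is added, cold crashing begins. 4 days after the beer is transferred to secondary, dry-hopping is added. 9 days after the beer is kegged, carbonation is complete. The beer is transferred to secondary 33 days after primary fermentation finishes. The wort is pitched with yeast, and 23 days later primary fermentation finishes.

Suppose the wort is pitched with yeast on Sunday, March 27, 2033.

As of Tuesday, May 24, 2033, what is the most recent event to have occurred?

The wort is pitched with yeast: Mar 27, 2033.
Primary fermentation finishes: Mar 27, 2033 + 23 days = Apr 19, 2033.
The beer is transferred to secondary: Apr 19, 2033 + 33 days = May 22, 2033.
Dry-hopping is added: May 22, 2033 + 4 days = May 26, 2033.
Cold crashing begins: May 26, 2033 + 8 days = Jun 3, 2033.
The beer is kegged: Jun 3, 2033 + 23 days = Jun 26, 2033.
Carbonation is complete: Jun 26, 2033 + 9 days = Jul 5, 2033.
May 24, 2033 falls between when the beer is transferred to secondary (May 22, 2033) and when dry-hopping is added (May 26, 2033).

The beer is transferred to secondary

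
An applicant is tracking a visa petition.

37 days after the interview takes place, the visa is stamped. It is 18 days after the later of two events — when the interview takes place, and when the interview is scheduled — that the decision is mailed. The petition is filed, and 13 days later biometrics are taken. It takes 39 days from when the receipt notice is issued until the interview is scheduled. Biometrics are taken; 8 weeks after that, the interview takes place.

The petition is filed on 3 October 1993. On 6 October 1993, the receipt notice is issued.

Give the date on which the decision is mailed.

29 December 1993

The petition is filed: Oct 3, 1993.
Biometrics are taken: Oct 3, 1993 + 13 days = Oct 16, 1993.
The interview takes place: Oct 16, 1993 + 8 weeks = Dec 11, 1993.
The receipt notice is issued: Oct 6, 1993.
The interview is scheduled: Oct 6, 1993 + 39 days = Nov 14, 1993.
Both prerequisites met — the interview takes place (Dec 11, 1993), the interview is scheduled (Nov 14, 1993); the later is Dec 11, 1993.
The decision is mailed: Dec 11, 1993 + 18 days = Dec 29, 1993.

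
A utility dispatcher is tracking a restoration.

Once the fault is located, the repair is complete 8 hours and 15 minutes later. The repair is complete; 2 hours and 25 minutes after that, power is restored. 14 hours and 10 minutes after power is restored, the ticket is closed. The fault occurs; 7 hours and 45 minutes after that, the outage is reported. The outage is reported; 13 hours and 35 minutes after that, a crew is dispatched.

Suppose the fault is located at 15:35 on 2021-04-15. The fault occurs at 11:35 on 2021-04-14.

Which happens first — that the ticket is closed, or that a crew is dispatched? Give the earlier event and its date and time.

A crew is dispatched — 08:55 on 2021-04-15

The fault is located: 15:35 Apr 15, 2021.
The repair is complete: 15:35 Apr 15, 2021 + 8h15m = 23:50 Apr 15, 2021.
Power is restored: 23:50 Apr 15, 2021 + 2h25m = 02:15 Apr 16, 2021.
The ticket is closed: 02:15 Apr 16, 2021 + 14h10m = 16:25 Apr 16, 2021.
The fault occurs: 11:35 Apr 14, 2021.
The outage is reported: 11:35 Apr 14, 2021 + 7h45m = 19:20 Apr 14, 2021.
A crew is dispatched: 19:20 Apr 14, 2021 + 13h35m = 08:55 Apr 15, 2021.
Comparing: the ticket is closed at 16:25 Apr 16, 2021 vs a crew is dispatched at 08:55 Apr 15, 2021. Earlier: a crew is dispatched.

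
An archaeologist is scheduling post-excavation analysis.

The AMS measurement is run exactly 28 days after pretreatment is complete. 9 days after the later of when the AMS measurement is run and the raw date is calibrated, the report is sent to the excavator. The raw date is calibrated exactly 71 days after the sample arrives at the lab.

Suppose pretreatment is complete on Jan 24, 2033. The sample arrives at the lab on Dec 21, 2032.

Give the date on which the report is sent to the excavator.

Mar 11, 2033

Pretreatment is complete: Jan 24, 2033.
The AMS measurement is run: Jan 24, 2033 + 28 days = Feb 21, 2033.
The sample arrives at the lab: Dec 21, 2032.
The raw date is calibrated: Dec 21, 2032 + 71 days = Mar 2, 2033.
Both prerequisites met — the AMS measurement is run (Feb 21, 2033), the raw date is calibrated (Mar 2, 2033); the later is Mar 2, 2033.
The report is sent to the excavator: Mar 2, 2033 + 9 days = Mar 11, 2033.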